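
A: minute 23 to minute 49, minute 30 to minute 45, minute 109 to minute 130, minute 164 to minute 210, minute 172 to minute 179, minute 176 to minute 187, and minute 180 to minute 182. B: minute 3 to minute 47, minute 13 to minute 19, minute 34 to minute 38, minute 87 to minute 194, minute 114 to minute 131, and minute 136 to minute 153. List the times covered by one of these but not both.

minute 3 to minute 23, minute 47 to minute 49, minute 87 to minute 109, minute 130 to minute 164, minute 194 to minute 210

First set merges to minute 23 to minute 49, minute 109 to minute 130, minute 164 to minute 210.
Second set merges to minute 3 to minute 47, minute 87 to minute 194.
Only in the first: minute 47 to minute 49, minute 194 to minute 210.
Only in the second: minute 3 to minute 23, minute 87 to minute 109, minute 130 to minute 164.
Together these are the periods covered by exactly one.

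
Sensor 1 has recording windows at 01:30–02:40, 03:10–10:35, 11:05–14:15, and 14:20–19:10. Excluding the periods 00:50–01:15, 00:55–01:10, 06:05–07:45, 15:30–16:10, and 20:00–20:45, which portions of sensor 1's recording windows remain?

01:30–02:40, 03:10–06:05, 07:45–10:35, 11:05–14:15, 14:20–15:30, 16:10–19:10

Merge the second list: 00:50–01:15, 06:05–07:45, 15:30–16:10, 20:00–20:45.
01:30–02:40: nothing removed.
03:10–10:35 \ B = 03:10–06:05, 07:45–10:35.
11:05–14:15: nothing removed.
14:20–19:10 \ B = 14:20–15:30, 16:10–19:10.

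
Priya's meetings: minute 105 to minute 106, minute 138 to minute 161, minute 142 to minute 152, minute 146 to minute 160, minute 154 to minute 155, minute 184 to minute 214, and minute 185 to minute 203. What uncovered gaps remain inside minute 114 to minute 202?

minute 114 to minute 138, minute 161 to minute 184

The merged coverage is minute 105 to minute 106, minute 138 to minute 161, minute 184 to minute 214.
Uncovered inside minute 114 to minute 202: minute 114 to minute 138, minute 161 to minute 184.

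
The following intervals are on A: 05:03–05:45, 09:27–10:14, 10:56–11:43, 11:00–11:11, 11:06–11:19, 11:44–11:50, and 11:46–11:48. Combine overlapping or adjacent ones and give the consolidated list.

09:27-10:14 is disjoint → start new block.
10:56-11:43 is disjoint → start new block.
11:00-11:11 overlaps/touches 10:56-11:43 → extend to 10:56-11:43.
11:06-11:19 overlaps/touches 10:56-11:43 → extend to 10:56-11:43.
11:44-11:50 is disjoint → start new block.
11:46-11:48 overlaps/touches 11:44-11:50 → extend to 11:44-11:50.

05:03-05:45, 09:27-10:14, 10:56-11:43, 11:44-11:50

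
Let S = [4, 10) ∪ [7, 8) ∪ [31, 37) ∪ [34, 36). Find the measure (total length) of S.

Merged: [4, 10), [31, 37).
Lengths: 6 + 6 = 12.

12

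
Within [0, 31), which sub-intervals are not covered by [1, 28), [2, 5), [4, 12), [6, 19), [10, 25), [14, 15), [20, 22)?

[0, 1) ∪ [28, 31)

After merging, the occupied span is [1, 28).
Gaps within [0, 31): [0, 1), [28, 31).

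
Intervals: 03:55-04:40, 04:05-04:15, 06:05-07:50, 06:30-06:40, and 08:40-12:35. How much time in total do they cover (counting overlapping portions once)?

6 h 25 min

Merged: 03:55–04:40, 06:05–07:50, 08:40–12:35.
Lengths: 45 min + 1 h 45 min + 3 h 55 min = 6 h 25 min.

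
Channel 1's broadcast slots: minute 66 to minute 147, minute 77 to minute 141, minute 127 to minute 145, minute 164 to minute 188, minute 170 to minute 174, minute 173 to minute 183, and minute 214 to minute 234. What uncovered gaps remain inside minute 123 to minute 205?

After merging, the occupied span is minute 66 to minute 147, minute 164 to minute 188, minute 214 to minute 234.
Gaps within minute 123 to minute 205: minute 147 to minute 164, minute 188 to minute 205.

minute 147 to minute 164, minute 188 to minute 205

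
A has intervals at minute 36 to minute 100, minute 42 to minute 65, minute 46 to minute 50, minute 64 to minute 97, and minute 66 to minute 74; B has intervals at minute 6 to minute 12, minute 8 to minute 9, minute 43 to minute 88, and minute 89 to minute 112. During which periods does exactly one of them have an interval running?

A, merged: minute 36 to minute 100.
B, merged: minute 6 to minute 12, minute 43 to minute 88, minute 89 to minute 112.
A but not B: minute 36 to minute 43, minute 88 to minute 89.
B but not A: minute 6 to minute 12, minute 100 to minute 112.
Combining gives A △ B.

minute 6 to minute 12, minute 36 to minute 43, minute 88 to minute 89, minute 100 to minute 112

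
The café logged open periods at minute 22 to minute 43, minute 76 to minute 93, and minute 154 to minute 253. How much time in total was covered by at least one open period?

137 minutes

Merged: minute 22 to minute 43, minute 76 to minute 93, minute 154 to minute 253.
Lengths: 21 minutes + 17 minutes + 99 minutes = 137 minutes.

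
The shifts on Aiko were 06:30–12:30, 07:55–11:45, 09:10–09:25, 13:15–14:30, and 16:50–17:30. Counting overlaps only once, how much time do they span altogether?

7 h 55 min

Merged: 06:30–12:30, 13:15–14:30, 16:50–17:30.
Lengths: 6 h + 1 h 15 min + 40 min = 7 h 55 min.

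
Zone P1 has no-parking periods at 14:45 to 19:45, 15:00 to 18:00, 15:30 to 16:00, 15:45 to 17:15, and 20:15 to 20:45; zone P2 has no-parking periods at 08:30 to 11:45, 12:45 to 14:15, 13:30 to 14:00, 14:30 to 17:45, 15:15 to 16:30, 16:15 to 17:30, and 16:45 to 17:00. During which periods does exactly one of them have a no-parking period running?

08:30–11:45, 12:45–14:15, 14:30–14:45, 17:45–19:45, 20:15–20:45

First set merges to 14:45–19:45, 20:15–20:45.
Second set merges to 08:30–11:45, 12:45–14:15, 14:30–17:45.
A but not B: 17:45–19:45, 20:15–20:45.
B but not A: 08:30–11:45, 12:45–14:15, 14:30–14:45.
Combining gives A △ B.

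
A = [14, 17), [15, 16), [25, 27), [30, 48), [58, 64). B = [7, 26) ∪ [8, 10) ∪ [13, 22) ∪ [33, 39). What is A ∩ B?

[14, 17) ∪ [25, 26) ∪ [33, 39)

Merge the first list: [14, 17), [25, 27), [30, 48), [58, 64).
Merge the second list: [7, 26), [33, 39).
[14, 17) overlaps B on [14, 17).
[25, 27) overlaps B on [25, 26).
[30, 48) overlaps B on [33, 39).
[58, 64) falls entirely outside B.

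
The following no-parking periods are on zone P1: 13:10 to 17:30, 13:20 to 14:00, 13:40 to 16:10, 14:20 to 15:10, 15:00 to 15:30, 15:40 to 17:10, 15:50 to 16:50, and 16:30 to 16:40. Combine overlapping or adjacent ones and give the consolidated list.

13:10-17:30

13:20-14:00 overlaps/touches 13:10-17:30 → extend to 13:10-17:30.
13:40-16:10 overlaps/touches 13:10-17:30 → extend to 13:10-17:30.
14:20-15:10 overlaps/touches 13:10-17:30 → extend to 13:10-17:30.
15:00-15:30 overlaps/touches 13:10-17:30 → extend to 13:10-17:30.
15:40-17:10 overlaps/touches 13:10-17:30 → extend to 13:10-17:30.
15:50-16:50 overlaps/touches 13:10-17:30 → extend to 13:10-17:30.
16:30-16:40 overlaps/touches 13:10-17:30 → extend to 13:10-17:30.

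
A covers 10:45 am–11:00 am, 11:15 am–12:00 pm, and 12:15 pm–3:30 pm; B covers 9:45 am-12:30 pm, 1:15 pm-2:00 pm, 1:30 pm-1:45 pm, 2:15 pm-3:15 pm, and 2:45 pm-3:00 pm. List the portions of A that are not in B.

12:30 pm–1:15 pm, 2:00 pm–2:15 pm, 3:15 pm–3:30 pm

B, merged: 9:45 am–12:30 pm, 1:15 pm–2:00 pm, 2:15 pm–3:15 pm.
10:45 am–11:00 am lies entirely inside B → drops out.
11:15 am–12:00 pm lies entirely inside B → drops out.
12:15 pm–3:30 pm with B removed leaves 12:30 pm–1:15 pm, 2:00 pm–2:15 pm, 3:15 pm–3:30 pm.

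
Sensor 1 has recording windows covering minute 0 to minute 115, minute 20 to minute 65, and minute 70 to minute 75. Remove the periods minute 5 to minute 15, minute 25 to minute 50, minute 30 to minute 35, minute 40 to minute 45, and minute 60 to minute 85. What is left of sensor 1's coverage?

minute 0 to minute 5, minute 15 to minute 25, minute 50 to minute 60, minute 85 to minute 115

First set merges to minute 0 to minute 115.
Second set merges to minute 5 to minute 15, minute 25 to minute 50, minute 60 to minute 85.
minute 0 to minute 115 with B removed leaves minute 0 to minute 5, minute 15 to minute 25, minute 50 to minute 60, minute 85 to minute 115.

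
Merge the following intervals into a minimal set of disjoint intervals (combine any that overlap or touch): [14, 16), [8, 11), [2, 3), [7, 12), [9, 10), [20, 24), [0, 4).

Sort by start: [0, 4), [2, 3), [7, 12), [8, 11), [9, 10), [14, 16), [20, 24).
[2, 3) overlaps/touches [0, 4) → extend to [0, 4).
[7, 12) is disjoint → start new block.
[8, 11) overlaps/touches [7, 12) → extend to [7, 12).
[9, 10) overlaps/touches [7, 12) → extend to [7, 12).
[14, 16) is disjoint → start new block.
[20, 24) is disjoint → start new block.

[0, 4) ∪ [7, 12) ∪ [14, 16) ∪ [20, 24)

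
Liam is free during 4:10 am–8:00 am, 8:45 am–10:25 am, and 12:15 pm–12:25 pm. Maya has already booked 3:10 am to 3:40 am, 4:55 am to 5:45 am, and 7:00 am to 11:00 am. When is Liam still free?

4:10 am-4:55 am, 5:45 am-7:00 am, 12:15 pm-12:25 pm

4:10 am-8:00 am with B removed leaves 4:10 am-4:55 am, 5:45 am-7:00 am.
8:45 am-10:25 am lies entirely inside B → drops out.
12:15 pm-12:25 pm is untouched.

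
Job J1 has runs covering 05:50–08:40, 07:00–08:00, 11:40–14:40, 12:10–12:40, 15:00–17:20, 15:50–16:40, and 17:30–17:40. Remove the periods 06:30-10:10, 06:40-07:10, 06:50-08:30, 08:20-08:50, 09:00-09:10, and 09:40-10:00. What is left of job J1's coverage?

05:50-06:30, 11:40-14:40, 15:00-17:20, 17:30-17:40

A, merged: 05:50-08:40, 11:40-14:40, 15:00-17:20, 17:30-17:40.
B, merged: 06:30-10:10.
05:50-08:40 minus B → 05:50-06:30.
11:40-14:40: no B overlap → unchanged.
15:00-17:20: no B overlap → unchanged.
17:30-17:40: no B overlap → unchanged.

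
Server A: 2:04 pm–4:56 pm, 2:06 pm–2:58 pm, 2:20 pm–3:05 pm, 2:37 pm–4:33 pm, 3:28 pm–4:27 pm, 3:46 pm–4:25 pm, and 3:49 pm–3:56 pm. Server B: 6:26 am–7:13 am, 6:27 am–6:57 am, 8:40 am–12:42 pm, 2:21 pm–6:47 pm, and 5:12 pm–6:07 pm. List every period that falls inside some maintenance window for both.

2:21 pm-4:56 pm

Merge the first list: 2:04 pm-4:56 pm.
Merge the second list: 6:26 am-7:13 am, 8:40 am-12:42 pm, 2:21 pm-6:47 pm.
2:04 pm-4:56 pm ∩ B → 2:21 pm-4:56 pm.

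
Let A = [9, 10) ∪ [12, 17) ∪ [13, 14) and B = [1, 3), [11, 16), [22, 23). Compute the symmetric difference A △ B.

[1, 3) ∪ [9, 10) ∪ [11, 12) ∪ [16, 17) ∪ [22, 23)

Merge the first list: [9, 10), [12, 17).
Only in the first: [9, 10), [16, 17).
Only in the second: [1, 3), [11, 12), [22, 23).
Together these are the periods covered by exactly one.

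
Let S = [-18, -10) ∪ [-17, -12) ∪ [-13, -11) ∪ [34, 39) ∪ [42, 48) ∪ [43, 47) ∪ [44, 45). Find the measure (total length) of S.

19

Merged: [-18, -10), [34, 39), [42, 48).
Lengths: 8 + 5 + 6 = 19.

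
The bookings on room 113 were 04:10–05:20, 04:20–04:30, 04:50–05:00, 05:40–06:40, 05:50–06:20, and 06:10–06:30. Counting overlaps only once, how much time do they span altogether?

2 h 10 min

Merged: 04:10–05:20, 05:40–06:40.
Lengths: 1 h 10 min + 1 h = 2 h 10 min.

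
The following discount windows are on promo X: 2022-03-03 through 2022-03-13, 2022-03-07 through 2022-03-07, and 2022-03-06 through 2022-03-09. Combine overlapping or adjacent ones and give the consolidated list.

Sort by start: 2022-03-03 through 2022-03-13, 2022-03-06 through 2022-03-09, 2022-03-07 through 2022-03-07.
2022-03-06 through 2022-03-09 overlaps/touches 2022-03-03 through 2022-03-13 → extend to 2022-03-03 through 2022-03-13.
2022-03-07 through 2022-03-07 overlaps/touches 2022-03-03 through 2022-03-13 → extend to 2022-03-03 through 2022-03-13.

2022-03-03 through 2022-03-13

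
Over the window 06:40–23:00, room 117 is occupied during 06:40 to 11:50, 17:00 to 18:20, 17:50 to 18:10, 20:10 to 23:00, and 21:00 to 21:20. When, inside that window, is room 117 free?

11:50–17:00, 18:20–20:10

Covered (merged): 06:40–11:50, 17:00–18:20, 20:10–23:00.
Complement within 06:40–23:00: 11:50–17:00, 18:20–20:10.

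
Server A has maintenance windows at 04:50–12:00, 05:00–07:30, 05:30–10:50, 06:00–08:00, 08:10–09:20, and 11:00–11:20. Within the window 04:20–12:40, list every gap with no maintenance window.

After merging, the occupied span is 04:50–12:00.
Uncovered inside 04:20–12:40: 04:20–04:50, 12:00–12:40.

04:20–04:50, 12:00–12:40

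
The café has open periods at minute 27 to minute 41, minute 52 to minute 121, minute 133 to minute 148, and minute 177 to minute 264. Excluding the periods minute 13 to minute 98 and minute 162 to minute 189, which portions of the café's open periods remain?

minute 98 to minute 121, minute 133 to minute 148, minute 189 to minute 264

minute 27 to minute 41 lies entirely inside B → drops out.
minute 52 to minute 121 with B removed leaves minute 98 to minute 121.
minute 133 to minute 148 is untouched.
minute 177 to minute 264 with B removed leaves minute 189 to minute 264.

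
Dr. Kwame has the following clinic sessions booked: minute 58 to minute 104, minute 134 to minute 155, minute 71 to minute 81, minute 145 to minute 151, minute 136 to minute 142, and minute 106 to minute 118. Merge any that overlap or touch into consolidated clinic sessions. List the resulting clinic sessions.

minute 58 to minute 104, minute 106 to minute 118, minute 134 to minute 155

Sort by start: minute 58 to minute 104, minute 71 to minute 81, minute 106 to minute 118, minute 134 to minute 155, minute 136 to minute 142, minute 145 to minute 151.
minute 71 to minute 81 overlaps/touches minute 58 to minute 104 → extend to minute 58 to minute 104.
minute 106 to minute 118 is disjoint → start new block.
minute 134 to minute 155 is disjoint → start new block.
minute 136 to minute 142 overlaps/touches minute 134 to minute 155 → extend to minute 134 to minute 155.
minute 145 to minute 151 overlaps/touches minute 134 to minute 155 → extend to minute 134 to minute 155.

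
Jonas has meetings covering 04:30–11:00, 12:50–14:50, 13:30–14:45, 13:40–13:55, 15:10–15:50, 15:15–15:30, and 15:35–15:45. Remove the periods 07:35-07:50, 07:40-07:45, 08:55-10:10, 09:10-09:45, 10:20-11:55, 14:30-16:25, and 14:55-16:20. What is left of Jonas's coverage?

04:30–07:35, 07:50–08:55, 10:10–10:20, 12:50–14:30

First set merges to 04:30–11:00, 12:50–14:50, 15:10–15:50.
Second set merges to 07:35–07:50, 08:55–10:10, 10:20–11:55, 14:30–16:25.
04:30–11:00 with B removed leaves 04:30–07:35, 07:50–08:55, 10:10–10:20.
12:50–14:50 with B removed leaves 12:50–14:30.
15:10–15:50 lies entirely inside B → drops out.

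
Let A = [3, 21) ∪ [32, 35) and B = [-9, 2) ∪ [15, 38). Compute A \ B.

[3, 21) \ B = [3, 15).
[32, 35): entirely removed.

[3, 15)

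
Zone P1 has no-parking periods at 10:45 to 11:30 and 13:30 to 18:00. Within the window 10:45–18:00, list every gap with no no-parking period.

Covered (merged): 10:45–11:30, 13:30–18:00.
Uncovered inside 10:45–18:00: 11:30–13:30.

11:30–13:30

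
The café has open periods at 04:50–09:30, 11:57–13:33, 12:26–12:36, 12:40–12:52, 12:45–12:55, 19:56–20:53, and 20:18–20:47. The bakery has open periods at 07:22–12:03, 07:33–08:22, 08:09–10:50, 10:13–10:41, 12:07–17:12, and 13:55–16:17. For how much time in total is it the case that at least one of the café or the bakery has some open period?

13 h 19 min

Merge the first list: 04:50–09:30, 11:57–13:33, 19:56–20:53.
Merge the second list: 07:22–12:03, 12:07–17:12.
A ∪ B = 04:50–17:12, 19:56–20:53.
Total: 12 h 22 min + 57 min = 13 h 19 min.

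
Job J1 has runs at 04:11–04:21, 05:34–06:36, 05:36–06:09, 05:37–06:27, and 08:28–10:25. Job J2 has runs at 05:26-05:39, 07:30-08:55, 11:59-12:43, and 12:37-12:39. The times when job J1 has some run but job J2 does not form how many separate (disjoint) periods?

3

Merge the first list: 04:11–04:21, 05:34–06:36, 08:28–10:25.
Merge the second list: 05:26–05:39, 07:30–08:55, 11:59–12:43.
A \ B = 04:11–04:21, 05:39–06:36, 08:55–10:25.
That is 3 disjoint pieces.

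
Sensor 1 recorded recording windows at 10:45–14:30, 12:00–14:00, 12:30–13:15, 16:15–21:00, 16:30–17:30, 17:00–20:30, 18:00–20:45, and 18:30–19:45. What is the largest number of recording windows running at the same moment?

Walk the sorted start/end points keeping a running depth.
The depth first hits 4 at 18:30.

4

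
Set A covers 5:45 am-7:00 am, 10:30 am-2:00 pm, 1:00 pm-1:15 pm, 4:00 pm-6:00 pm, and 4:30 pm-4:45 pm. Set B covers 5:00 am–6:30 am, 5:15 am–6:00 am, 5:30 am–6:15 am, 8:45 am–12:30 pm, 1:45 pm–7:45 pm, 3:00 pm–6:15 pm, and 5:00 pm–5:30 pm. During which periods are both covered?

Merge the first list: 5:45 am–7:00 am, 10:30 am–2:00 pm, 4:00 pm–6:00 pm.
Merge the second list: 5:00 am–6:30 am, 8:45 am–12:30 pm, 1:45 pm–7:45 pm.
5:45 am–7:00 am meets the second set on 5:45 am–6:30 am.
10:30 am–2:00 pm meets the second set on 10:30 am–12:30 pm, 1:45 pm–2:00 pm.
4:00 pm–6:00 pm meets the second set on 4:00 pm–6:00 pm.

5:45 am–6:30 am, 10:30 am–12:30 pm, 1:45 pm–2:00 pm, 4:00 pm–6:00 pm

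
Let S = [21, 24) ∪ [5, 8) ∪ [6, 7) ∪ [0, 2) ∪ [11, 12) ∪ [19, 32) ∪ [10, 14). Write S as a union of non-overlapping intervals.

Sort by start: [0, 2), [5, 8), [6, 7), [10, 14), [11, 12), [19, 32), [21, 24).
[5, 8) is disjoint → start new block.
[6, 7) overlaps/touches [5, 8) → extend to [5, 8).
[10, 14) is disjoint → start new block.
[11, 12) overlaps/touches [10, 14) → extend to [10, 14).
[19, 32) is disjoint → start new block.
[21, 24) overlaps/touches [19, 32) → extend to [19, 32).

[0, 2) ∪ [5, 8) ∪ [10, 14) ∪ [19, 32)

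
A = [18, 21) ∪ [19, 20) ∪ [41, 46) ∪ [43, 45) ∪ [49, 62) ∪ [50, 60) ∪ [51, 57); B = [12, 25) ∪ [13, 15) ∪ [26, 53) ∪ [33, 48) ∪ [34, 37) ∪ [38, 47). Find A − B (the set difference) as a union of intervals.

[53, 62)

A, merged: [18, 21), [41, 46), [49, 62).
B, merged: [12, 25), [26, 53).
[18, 21): fully covered by B → removed.
[41, 46): fully covered by B → removed.
[49, 62) minus B → [53, 62).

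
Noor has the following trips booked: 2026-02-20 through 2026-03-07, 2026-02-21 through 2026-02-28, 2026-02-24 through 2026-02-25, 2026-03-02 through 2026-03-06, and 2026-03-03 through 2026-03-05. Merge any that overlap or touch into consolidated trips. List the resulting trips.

2026-02-21 through 2026-02-28 overlaps/touches 2026-02-20 through 2026-03-07 → extend to 2026-02-20 through 2026-03-07.
2026-02-24 through 2026-02-25 overlaps/touches 2026-02-20 through 2026-03-07 → extend to 2026-02-20 through 2026-03-07.
2026-03-02 through 2026-03-06 overlaps/touches 2026-02-20 through 2026-03-07 → extend to 2026-02-20 through 2026-03-07.
2026-03-03 through 2026-03-05 overlaps/touches 2026-02-20 through 2026-03-07 → extend to 2026-02-20 through 2026-03-07.

2026-02-20 through 2026-03-07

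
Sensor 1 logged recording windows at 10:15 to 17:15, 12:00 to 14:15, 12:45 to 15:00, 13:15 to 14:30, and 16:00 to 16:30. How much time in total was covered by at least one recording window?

7 h

Merged: 10:15–17:15.
Length: 7 h.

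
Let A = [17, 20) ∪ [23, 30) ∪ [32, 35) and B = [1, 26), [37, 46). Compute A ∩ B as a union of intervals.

[17, 20) ∩ B → [17, 20).
[23, 30) ∩ B → [23, 26).
[32, 35) meets no B interval.

[17, 20) ∪ [23, 26)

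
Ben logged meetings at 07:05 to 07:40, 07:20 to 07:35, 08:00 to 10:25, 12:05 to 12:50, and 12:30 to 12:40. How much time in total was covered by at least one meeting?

3 h 45 min

Merged: 07:05–07:40, 08:00–10:25, 12:05–12:50.
Lengths: 35 min + 2 h 25 min + 45 min = 3 h 45 min.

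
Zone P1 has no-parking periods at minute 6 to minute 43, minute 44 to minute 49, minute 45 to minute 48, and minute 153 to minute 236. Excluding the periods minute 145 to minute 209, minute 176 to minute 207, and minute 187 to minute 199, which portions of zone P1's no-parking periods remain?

minute 6 to minute 43, minute 44 to minute 49, minute 209 to minute 236

A, merged: minute 6 to minute 43, minute 44 to minute 49, minute 153 to minute 236.
B, merged: minute 145 to minute 209.
minute 6 to minute 43: no B overlap → unchanged.
minute 44 to minute 49: no B overlap → unchanged.
minute 153 to minute 236 minus B → minute 209 to minute 236.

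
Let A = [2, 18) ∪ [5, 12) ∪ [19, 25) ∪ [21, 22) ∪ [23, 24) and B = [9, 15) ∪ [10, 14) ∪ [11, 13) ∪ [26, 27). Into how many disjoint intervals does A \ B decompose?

3

A, merged: [2, 18), [19, 25).
B, merged: [9, 15), [26, 27).
A \ B = [2, 9), [15, 18), [19, 25).
That is 3 disjoint pieces.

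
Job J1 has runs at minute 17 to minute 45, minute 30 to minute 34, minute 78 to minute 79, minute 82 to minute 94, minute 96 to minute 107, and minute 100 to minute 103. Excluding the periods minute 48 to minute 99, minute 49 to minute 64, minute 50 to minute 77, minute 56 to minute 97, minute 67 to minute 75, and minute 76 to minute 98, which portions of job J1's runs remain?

minute 17 to minute 45, minute 99 to minute 107

First set merges to minute 17 to minute 45, minute 78 to minute 79, minute 82 to minute 94, minute 96 to minute 107.
Second set merges to minute 48 to minute 99.
minute 17 to minute 45 is untouched.
minute 78 to minute 79 lies entirely inside B → drops out.
minute 82 to minute 94 lies entirely inside B → drops out.
minute 96 to minute 107 with B removed leaves minute 99 to minute 107.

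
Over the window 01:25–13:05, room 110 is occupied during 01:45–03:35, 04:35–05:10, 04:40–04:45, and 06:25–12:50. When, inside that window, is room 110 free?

01:25-01:45, 03:35-04:35, 05:10-06:25, 12:50-13:05

The merged coverage is 01:45-03:35, 04:35-05:10, 06:25-12:50.
Uncovered inside 01:25-13:05: 01:25-01:45, 03:35-04:35, 05:10-06:25, 12:50-13:05.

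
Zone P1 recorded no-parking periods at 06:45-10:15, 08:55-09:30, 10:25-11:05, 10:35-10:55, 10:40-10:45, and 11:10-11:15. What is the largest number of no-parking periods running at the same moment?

3

Sweep endpoints in order; track running count of active intervals.
Peak of 3 reached at 10:40.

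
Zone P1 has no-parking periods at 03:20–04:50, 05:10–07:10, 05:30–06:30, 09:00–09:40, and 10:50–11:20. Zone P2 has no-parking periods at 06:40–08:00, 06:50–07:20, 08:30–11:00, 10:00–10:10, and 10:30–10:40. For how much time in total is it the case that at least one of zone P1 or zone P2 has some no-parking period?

7 h 10 min

Merge the first list: 03:20–04:50, 05:10–07:10, 09:00–09:40, 10:50–11:20.
Merge the second list: 06:40–08:00, 08:30–11:00.
A ∪ B = 03:20–04:50, 05:10–08:00, 08:30–11:20.
Total: 1 h 30 min + 2 h 50 min + 2 h 50 min = 7 h 10 min.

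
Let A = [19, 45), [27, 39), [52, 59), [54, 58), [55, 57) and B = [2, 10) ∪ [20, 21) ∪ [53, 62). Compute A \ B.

[19, 20) ∪ [21, 45) ∪ [52, 53)

Merge the first list: [19, 45), [52, 59).
[19, 45) minus B → [19, 20), [21, 45).
[52, 59) minus B → [52, 53).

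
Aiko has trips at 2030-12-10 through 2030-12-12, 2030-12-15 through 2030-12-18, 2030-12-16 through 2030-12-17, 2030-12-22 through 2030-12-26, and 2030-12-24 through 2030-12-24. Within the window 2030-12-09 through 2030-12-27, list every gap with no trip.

The merged coverage is 2030-12-10 through 2030-12-12, 2030-12-15 through 2030-12-18, 2030-12-22 through 2030-12-26.
Gaps within 2030-12-09 through 2030-12-27: 2030-12-09 through 2030-12-09, 2030-12-13 through 2030-12-14, 2030-12-19 through 2030-12-21, 2030-12-27 through 2030-12-27.

2030-12-09 through 2030-12-09, 2030-12-13 through 2030-12-14, 2030-12-19 through 2030-12-21, 2030-12-27 through 2030-12-27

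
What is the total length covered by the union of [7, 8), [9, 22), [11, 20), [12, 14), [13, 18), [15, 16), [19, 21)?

14

Merged: [7, 8), [9, 22).
Lengths: 1 + 13 = 14.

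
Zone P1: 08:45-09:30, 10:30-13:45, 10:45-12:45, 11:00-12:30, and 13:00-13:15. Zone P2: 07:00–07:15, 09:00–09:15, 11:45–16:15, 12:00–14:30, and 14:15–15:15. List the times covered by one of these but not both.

07:00-07:15, 08:45-09:00, 09:15-09:30, 10:30-11:45, 13:45-16:15

First set merges to 08:45-09:30, 10:30-13:45.
Second set merges to 07:00-07:15, 09:00-09:15, 11:45-16:15.
A \ B = 08:45-09:00, 09:15-09:30, 10:30-11:45.
B \ A = 07:00-07:15, 13:45-16:15.
Union of the two gives the symmetric difference.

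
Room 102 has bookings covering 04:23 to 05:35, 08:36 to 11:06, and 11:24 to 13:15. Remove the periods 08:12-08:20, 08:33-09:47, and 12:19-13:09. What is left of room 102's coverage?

04:23–05:35: no B overlap → unchanged.
08:36–11:06 minus B → 09:47–11:06.
11:24–13:15 minus B → 11:24–12:19, 13:09–13:15.

04:23–05:35, 09:47–11:06, 11:24–12:19, 13:09–13:15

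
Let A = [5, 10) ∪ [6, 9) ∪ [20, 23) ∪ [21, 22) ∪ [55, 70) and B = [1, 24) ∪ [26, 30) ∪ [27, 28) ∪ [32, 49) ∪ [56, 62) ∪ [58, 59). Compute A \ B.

[55, 56) ∪ [62, 70)

First set merges to [5, 10), [20, 23), [55, 70).
Second set merges to [1, 24), [26, 30), [32, 49), [56, 62).
[5, 10): entirely removed.
[20, 23): entirely removed.
[55, 70) \ B = [55, 56), [62, 70).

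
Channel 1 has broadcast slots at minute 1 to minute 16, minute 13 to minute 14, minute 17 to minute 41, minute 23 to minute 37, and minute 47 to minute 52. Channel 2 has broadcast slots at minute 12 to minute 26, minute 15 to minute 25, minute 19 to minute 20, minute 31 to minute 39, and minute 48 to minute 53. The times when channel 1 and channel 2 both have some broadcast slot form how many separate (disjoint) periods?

4

A, merged: minute 1 to minute 16, minute 17 to minute 41, minute 47 to minute 52.
B, merged: minute 12 to minute 26, minute 31 to minute 39, minute 48 to minute 53.
A ∩ B = minute 12 to minute 16, minute 17 to minute 26, minute 31 to minute 39, minute 48 to minute 52.
That is 4 disjoint pieces.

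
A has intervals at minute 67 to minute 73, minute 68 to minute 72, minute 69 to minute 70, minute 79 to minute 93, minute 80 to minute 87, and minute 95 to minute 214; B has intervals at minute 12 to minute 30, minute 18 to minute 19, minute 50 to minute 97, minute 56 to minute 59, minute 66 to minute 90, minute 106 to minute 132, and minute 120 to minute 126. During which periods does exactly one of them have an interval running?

minute 12 to minute 30, minute 50 to minute 67, minute 73 to minute 79, minute 93 to minute 95, minute 97 to minute 106, minute 132 to minute 214

A, merged: minute 67 to minute 73, minute 79 to minute 93, minute 95 to minute 214.
B, merged: minute 12 to minute 30, minute 50 to minute 97, minute 106 to minute 132.
Only in the first: minute 97 to minute 106, minute 132 to minute 214.
Only in the second: minute 12 to minute 30, minute 50 to minute 67, minute 73 to minute 79, minute 93 to minute 95.
Together these are the periods covered by exactly one.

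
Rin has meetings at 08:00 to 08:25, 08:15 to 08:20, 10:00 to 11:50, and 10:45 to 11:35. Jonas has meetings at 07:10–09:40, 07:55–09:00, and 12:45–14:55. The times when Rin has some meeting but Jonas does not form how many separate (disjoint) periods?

A, merged: 08:00–08:25, 10:00–11:50.
B, merged: 07:10–09:40, 12:45–14:55.
A \ B = 10:00–11:50.
That is 1 disjoint piece.

1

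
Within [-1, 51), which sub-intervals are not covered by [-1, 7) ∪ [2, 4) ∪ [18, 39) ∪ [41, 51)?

[7, 18) ∪ [39, 41)

Covered (merged): [-1, 7), [18, 39), [41, 51).
Gaps within [-1, 51): [7, 18), [39, 41).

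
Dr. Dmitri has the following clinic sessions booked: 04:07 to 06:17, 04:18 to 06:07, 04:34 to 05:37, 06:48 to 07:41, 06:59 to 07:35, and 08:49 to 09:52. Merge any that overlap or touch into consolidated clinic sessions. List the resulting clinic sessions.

04:18-06:07 overlaps/touches 04:07-06:17 → extend to 04:07-06:17.
04:34-05:37 overlaps/touches 04:07-06:17 → extend to 04:07-06:17.
06:48-07:41 is disjoint → start new block.
06:59-07:35 overlaps/touches 06:48-07:41 → extend to 06:48-07:41.
08:49-09:52 is disjoint → start new block.

04:07-06:17, 06:48-07:41, 08:49-09:52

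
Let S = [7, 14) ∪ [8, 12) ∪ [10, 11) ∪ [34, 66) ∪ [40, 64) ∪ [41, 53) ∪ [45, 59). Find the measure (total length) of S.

Merged: [7, 14), [34, 66).
Lengths: 7 + 32 = 39.

39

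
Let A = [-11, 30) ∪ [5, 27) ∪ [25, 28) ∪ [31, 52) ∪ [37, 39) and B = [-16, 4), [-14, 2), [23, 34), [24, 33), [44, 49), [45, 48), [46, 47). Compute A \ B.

Merge the first list: [-11, 30), [31, 52).
Merge the second list: [-16, 4), [23, 34), [44, 49).
[-11, 30) \ B = [4, 23).
[31, 52) \ B = [34, 44), [49, 52).

[4, 23) ∪ [34, 44) ∪ [49, 52)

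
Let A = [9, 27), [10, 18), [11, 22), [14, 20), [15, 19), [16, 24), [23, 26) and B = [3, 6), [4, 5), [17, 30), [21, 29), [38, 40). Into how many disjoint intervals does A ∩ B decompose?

Merge the first list: [9, 27).
Merge the second list: [3, 6), [17, 30), [38, 40).
A ∩ B = [17, 27).
That is 1 disjoint piece.

1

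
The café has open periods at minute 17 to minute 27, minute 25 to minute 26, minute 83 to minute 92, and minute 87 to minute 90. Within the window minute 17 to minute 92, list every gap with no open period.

The merged coverage is minute 17 to minute 27, minute 83 to minute 92.
Complement within minute 17 to minute 92: minute 27 to minute 83.

minute 27 to minute 83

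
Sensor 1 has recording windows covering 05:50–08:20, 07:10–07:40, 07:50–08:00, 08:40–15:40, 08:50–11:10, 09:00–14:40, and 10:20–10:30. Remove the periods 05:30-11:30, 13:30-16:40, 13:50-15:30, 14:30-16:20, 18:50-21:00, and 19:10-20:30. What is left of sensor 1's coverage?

11:30–13:30

First set merges to 05:50–08:20, 08:40–15:40.
Second set merges to 05:30–11:30, 13:30–16:40, 18:50–21:00.
05:50–08:20 lies entirely inside B → drops out.
08:40–15:40 with B removed leaves 11:30–13:30.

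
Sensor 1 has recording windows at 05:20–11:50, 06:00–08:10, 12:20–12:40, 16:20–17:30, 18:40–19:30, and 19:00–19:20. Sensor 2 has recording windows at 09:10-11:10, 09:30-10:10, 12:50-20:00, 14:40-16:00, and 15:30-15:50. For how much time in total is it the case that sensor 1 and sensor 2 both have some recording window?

A, merged: 05:20–11:50, 12:20–12:40, 16:20–17:30, 18:40–19:30.
B, merged: 09:10–11:10, 12:50–20:00.
A ∩ B = 09:10–11:10, 16:20–17:30, 18:40–19:30.
Total: 2 h + 1 h 10 min + 50 min = 4 h.

4 h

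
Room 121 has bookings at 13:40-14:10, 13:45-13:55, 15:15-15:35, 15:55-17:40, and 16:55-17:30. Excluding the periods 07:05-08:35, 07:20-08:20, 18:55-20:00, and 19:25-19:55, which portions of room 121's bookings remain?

Merge the first list: 13:40–14:10, 15:15–15:35, 15:55–17:40.
Merge the second list: 07:05–08:35, 18:55–20:00.
13:40–14:10: nothing removed.
15:15–15:35: nothing removed.
15:55–17:40: nothing removed.

13:40–14:10, 15:15–15:35, 15:55–17:40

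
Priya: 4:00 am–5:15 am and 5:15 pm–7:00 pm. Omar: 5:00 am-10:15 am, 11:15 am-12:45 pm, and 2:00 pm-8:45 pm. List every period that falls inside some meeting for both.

4:00 am-5:15 am meets the second set on 5:00 am-5:15 am.
5:15 pm-7:00 pm meets the second set on 5:15 pm-7:00 pm.

5:00 am-5:15 am, 5:15 pm-7:00 pm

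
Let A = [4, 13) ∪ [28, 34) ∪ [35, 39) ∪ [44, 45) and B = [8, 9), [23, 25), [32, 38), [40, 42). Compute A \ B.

[4, 13) \ B = [4, 8), [9, 13).
[28, 34) \ B = [28, 32).
[35, 39) \ B = [38, 39).
[44, 45): nothing removed.

[4, 8) ∪ [9, 13) ∪ [28, 32) ∪ [38, 39) ∪ [44, 45)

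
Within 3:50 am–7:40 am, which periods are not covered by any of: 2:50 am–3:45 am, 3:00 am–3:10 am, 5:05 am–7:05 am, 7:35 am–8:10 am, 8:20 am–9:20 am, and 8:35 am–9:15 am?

3:50 am–5:05 am, 7:05 am–7:35 am

After merging, the occupied span is 2:50 am–3:45 am, 5:05 am–7:05 am, 7:35 am–8:10 am, 8:20 am–9:20 am.
Uncovered inside 3:50 am–7:40 am: 3:50 am–5:05 am, 7:05 am–7:35 am.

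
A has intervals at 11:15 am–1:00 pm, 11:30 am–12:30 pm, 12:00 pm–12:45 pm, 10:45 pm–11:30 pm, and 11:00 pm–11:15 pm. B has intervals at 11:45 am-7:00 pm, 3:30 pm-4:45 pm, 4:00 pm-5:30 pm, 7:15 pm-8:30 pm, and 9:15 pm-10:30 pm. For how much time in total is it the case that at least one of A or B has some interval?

A, merged: 11:15 am-1:00 pm, 10:45 pm-11:30 pm.
B, merged: 11:45 am-7:00 pm, 7:15 pm-8:30 pm, 9:15 pm-10:30 pm.
A ∪ B = 11:15 am-7:00 pm, 7:15 pm-8:30 pm, 9:15 pm-10:30 pm, 10:45 pm-11:30 pm.
Total: 7 h 45 min + 1 h 15 min + 1 h 15 min + 45 min = 11 h.

11 h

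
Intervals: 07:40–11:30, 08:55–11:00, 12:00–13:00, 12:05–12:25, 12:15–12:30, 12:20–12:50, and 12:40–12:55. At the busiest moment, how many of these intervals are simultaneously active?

Walk the sorted start/end points keeping a running depth.
The depth first hits 4 at 12:20.

4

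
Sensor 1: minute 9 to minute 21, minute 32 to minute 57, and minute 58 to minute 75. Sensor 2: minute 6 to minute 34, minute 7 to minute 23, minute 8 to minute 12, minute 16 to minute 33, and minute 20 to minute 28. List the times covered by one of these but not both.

minute 6 to minute 9, minute 21 to minute 32, minute 34 to minute 57, minute 58 to minute 75

B, merged: minute 6 to minute 34.
Only in the first: minute 34 to minute 57, minute 58 to minute 75.
Only in the second: minute 6 to minute 9, minute 21 to minute 32.
Together these are the periods covered by exactly one.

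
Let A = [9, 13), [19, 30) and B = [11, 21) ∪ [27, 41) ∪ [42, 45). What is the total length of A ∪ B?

35

A ∪ B = [9, 41), [42, 45).
Total: 32 + 3 = 35.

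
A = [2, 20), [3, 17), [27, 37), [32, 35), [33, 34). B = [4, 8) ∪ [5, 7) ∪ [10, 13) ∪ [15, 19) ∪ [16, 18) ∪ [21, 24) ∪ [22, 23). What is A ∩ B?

[4, 8) ∪ [10, 13) ∪ [15, 19)

A, merged: [2, 20), [27, 37).
B, merged: [4, 8), [10, 13), [15, 19), [21, 24).
[2, 20) ∩ B → [4, 8), [10, 13), [15, 19).
[27, 37) meets no B interval.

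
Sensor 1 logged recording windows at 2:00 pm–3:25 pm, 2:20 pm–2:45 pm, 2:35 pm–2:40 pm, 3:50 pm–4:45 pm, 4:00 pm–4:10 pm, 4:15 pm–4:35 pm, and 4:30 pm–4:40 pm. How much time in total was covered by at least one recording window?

2 h 20 min

Merged: 2:00 pm–3:25 pm, 3:50 pm–4:45 pm.
Lengths: 1 h 25 min + 55 min = 2 h 20 min.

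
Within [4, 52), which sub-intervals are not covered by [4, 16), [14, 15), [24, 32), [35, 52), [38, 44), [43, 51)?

[16, 24) ∪ [32, 35)

Covered (merged): [4, 16), [24, 32), [35, 52).
Gaps within [4, 52): [16, 24), [32, 35).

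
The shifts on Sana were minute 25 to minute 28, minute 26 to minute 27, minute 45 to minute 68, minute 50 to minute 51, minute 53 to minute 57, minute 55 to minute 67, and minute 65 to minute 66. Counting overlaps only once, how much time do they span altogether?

26 minutes

Merged: minute 25 to minute 28, minute 45 to minute 68.
Lengths: 3 minutes + 23 minutes = 26 minutes.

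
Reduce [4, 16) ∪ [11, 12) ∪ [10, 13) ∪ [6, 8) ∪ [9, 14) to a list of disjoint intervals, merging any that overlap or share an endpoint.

Sort by start: [4, 16), [6, 8), [9, 14), [10, 13), [11, 12).
[6, 8) overlaps/touches [4, 16) → extend to [4, 16).
[9, 14) overlaps/touches [4, 16) → extend to [4, 16).
[10, 13) overlaps/touches [4, 16) → extend to [4, 16).
[11, 12) overlaps/touches [4, 16) → extend to [4, 16).

[4, 16)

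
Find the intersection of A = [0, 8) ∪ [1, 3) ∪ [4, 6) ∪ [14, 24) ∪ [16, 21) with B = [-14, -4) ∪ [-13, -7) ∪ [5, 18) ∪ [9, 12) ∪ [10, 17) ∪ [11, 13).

Merge the first list: [0, 8), [14, 24).
Merge the second list: [-14, -4), [5, 18).
[0, 8) meets the second set on [5, 8).
[14, 24) meets the second set on [14, 18).

[5, 8) ∪ [14, 18)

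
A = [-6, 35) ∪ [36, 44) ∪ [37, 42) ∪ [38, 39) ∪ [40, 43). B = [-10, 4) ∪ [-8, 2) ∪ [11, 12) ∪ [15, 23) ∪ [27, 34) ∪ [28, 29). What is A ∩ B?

Merge the first list: [-6, 35), [36, 44).
Merge the second list: [-10, 4), [11, 12), [15, 23), [27, 34).
[-6, 35) meets the second set on [-6, 4), [11, 12), [15, 23), [27, 34).
[36, 44): no overlap with the second set.

[-6, 4) ∪ [11, 12) ∪ [15, 23) ∪ [27, 34)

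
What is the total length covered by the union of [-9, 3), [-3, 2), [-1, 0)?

12

Merged: [-9, 3).
Length: 12.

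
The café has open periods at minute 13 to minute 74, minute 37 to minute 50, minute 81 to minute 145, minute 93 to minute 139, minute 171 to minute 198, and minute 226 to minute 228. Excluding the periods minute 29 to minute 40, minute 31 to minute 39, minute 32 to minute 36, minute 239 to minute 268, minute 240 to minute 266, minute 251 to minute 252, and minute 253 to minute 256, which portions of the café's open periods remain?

minute 13 to minute 29, minute 40 to minute 74, minute 81 to minute 145, minute 171 to minute 198, minute 226 to minute 228

Merge the first list: minute 13 to minute 74, minute 81 to minute 145, minute 171 to minute 198, minute 226 to minute 228.
Merge the second list: minute 29 to minute 40, minute 239 to minute 268.
minute 13 to minute 74 minus B → minute 13 to minute 29, minute 40 to minute 74.
minute 81 to minute 145: no B overlap → unchanged.
minute 171 to minute 198: no B overlap → unchanged.
minute 226 to minute 228: no B overlap → unchanged.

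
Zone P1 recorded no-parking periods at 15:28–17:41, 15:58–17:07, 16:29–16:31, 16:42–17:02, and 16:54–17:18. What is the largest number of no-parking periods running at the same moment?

4

Sweep endpoints in order; track running count of active intervals.
Peak of 4 reached at 16:54.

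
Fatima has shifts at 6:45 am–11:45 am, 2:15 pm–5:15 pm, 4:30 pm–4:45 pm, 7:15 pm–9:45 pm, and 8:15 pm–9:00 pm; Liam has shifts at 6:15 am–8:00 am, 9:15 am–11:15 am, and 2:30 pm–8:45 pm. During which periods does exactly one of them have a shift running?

6:15 am–6:45 am, 8:00 am–9:15 am, 11:15 am–11:45 am, 2:15 pm–2:30 pm, 5:15 pm–7:15 pm, 8:45 pm–9:45 pm

Merge the first list: 6:45 am–11:45 am, 2:15 pm–5:15 pm, 7:15 pm–9:45 pm.
A \ B = 8:00 am–9:15 am, 11:15 am–11:45 am, 2:15 pm–2:30 pm, 8:45 pm–9:45 pm.
B \ A = 6:15 am–6:45 am, 5:15 pm–7:15 pm.
Union of the two gives the symmetric difference.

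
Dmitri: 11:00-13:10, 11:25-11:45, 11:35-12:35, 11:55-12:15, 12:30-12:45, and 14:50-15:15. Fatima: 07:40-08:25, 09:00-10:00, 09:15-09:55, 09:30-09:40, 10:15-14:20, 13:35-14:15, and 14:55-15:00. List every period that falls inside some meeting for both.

Merge the first list: 11:00–13:10, 14:50–15:15.
Merge the second list: 07:40–08:25, 09:00–10:00, 10:15–14:20, 14:55–15:00.
11:00–13:10 ∩ B → 11:00–13:10.
14:50–15:15 ∩ B → 14:55–15:00.

11:00–13:10, 14:55–15:00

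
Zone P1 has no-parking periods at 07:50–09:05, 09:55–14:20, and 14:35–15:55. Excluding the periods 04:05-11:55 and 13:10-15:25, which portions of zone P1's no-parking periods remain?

11:55–13:10, 15:25–15:55

07:50–09:05 lies entirely inside B → drops out.
09:55–14:20 with B removed leaves 11:55–13:10.
14:35–15:55 with B removed leaves 15:25–15:55.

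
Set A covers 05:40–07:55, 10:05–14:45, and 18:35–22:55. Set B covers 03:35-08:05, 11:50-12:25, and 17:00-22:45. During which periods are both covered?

05:40–07:55 ∩ B → 05:40–07:55.
10:05–14:45 ∩ B → 11:50–12:25.
18:35–22:55 ∩ B → 18:35–22:45.

05:40–07:55, 11:50–12:25, 18:35–22:45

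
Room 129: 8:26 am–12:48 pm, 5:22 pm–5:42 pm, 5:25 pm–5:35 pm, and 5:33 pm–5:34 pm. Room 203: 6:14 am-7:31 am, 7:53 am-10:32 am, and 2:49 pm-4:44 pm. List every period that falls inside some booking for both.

Merge the first list: 8:26 am–12:48 pm, 5:22 pm–5:42 pm.
8:26 am–12:48 pm meets the second set on 8:26 am–10:32 am.
5:22 pm–5:42 pm: no overlap with the second set.

8:26 am–10:32 am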